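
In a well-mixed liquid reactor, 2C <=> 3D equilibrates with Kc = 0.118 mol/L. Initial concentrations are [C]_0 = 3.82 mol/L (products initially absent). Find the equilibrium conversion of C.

X = 0.183

Let X = conversion of C; extent ξ = 3.82X/2 mol/L.
Concentrations: [C] = 3.82 − 3.82X; [D] = 5.73X.
Kc = [D]^3 / ([C]^2).
Solving Kc = 0.118 for X ∈ (0,1): X = 0.183.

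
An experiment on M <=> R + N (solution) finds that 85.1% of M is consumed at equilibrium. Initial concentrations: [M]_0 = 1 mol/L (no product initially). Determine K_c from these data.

Let X = conversion of M.
Concentrations: [M] = 1 − 1X; [R] = 1X; [N] = 1X.
At X = 0.851: [M] = 0.149, [R] = 0.851, [N] = 0.851.
K_c = [R] [N] / ([M]) = 4.86 mol/L.

K_c = 4.86 mol/L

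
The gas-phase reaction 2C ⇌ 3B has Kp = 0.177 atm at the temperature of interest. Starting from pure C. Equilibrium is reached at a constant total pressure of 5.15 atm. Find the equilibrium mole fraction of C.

y_C = 0.735

Basis: 1 mol C initially; let X = conversion of C. Extent ξ = 0.5X.
Species balance: n_C = 1 − X; n_B = 1.5X.
Total moles n_T = 1 + 0.5X.
y_i = n_i/n_T, p_i = y_i·P. Kp = p_B^3 / (p_C^2).
Equating to 0.177 atm and solving on 0 < X < 1: X = 0.194.
Then n_C = 0.806, n_T = 1.1, so y_C = 0.735.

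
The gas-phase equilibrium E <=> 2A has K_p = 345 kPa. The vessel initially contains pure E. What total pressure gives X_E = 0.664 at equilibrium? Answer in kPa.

P = 109 kPa

Basis: 1 mol E initially; let X = conversion of E. Extent ξ = X.
Moles: n_E = 1 − X; n_A = 2X.
n_T = Σnᵢ = 1 + X.
K_p = p_A^2 / (p_E) with p_i = (n_i/n_T)·P.
At X = 0.664: the mole-fraction product g(X) = Π y_i^ν_i = 3.154. Since K_p = g(X)·P^{1}, P = (K_p/g)^(1/1) = (345/3.154)^(1/1) = 109 kPa.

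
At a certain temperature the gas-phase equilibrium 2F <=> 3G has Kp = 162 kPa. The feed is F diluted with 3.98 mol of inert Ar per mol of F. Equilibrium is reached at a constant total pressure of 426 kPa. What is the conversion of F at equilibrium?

X = 0.517

Let X = conversion of F (basis 1 mol F); extent of reaction ξ = 0.5X.
Moles: n_F = 1 − X; n_G = 1.5X; n_I = 3.98 (inert).
Summing: n_T = 4.98 + 0.5X.
With p_i = (n_i/n_T)P, Kp = p_G^3 / (p_F^2).
Equating to 162 kPa and solving on 0 < X < 1: X = 0.517.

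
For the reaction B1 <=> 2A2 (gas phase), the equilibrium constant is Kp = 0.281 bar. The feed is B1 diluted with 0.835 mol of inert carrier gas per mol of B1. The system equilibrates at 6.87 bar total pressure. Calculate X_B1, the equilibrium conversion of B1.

Basis: 1 mol B1 initially; let X = conversion of B1. Extent ξ = X.
At extent ξ: n_B1 = 1 − X; n_A2 = 2X; n_I = 0.835 (inert).
Total moles n_T = 1.83 + X.
y_i = n_i/n_T, p_i = y_i·P. Kp = p_A2^2 / (p_B1).
Substituting and setting equal to 0.281 bar gives a polynomial in X; the root in (0,1) is X = 0.132.

X = 0.132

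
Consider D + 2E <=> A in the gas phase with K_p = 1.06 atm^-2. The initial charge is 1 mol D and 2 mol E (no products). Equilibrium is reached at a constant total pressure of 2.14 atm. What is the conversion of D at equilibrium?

Take 1 mol D as basis and let X be its fractional conversion, so ξ = X.
Mole table: n_D = 1 − X; n_E = 2 − 2X; n_A = X.
n_T = Σnᵢ = 3 − 2X.
Mole fractions y_i = n_i/n_T; K_p = p_A / (p_D p_E^2) with p_i = y_i·P.
Equating to 1.06 atm^-2 and solving on 0 < X < 1: X = 0.532.

X = 0.532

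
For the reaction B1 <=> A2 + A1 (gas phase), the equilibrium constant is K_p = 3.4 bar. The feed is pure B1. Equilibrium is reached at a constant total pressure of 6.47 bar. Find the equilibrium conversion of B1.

X = 0.587

Take 1 mol B1 as basis and let X be its fractional conversion, so ξ = X.
At extent ξ: n_B1 = 1 − X; n_A2 = X; n_A1 = X.
Total moles n_T = 1 + X.
Mole fractions y_i = n_i/n_T; K_p = p_A2 p_A1 / (p_B1) with p_i = y_i·P.
Substituting and setting equal to 3.4 bar gives a polynomial in X; the root in (0,1) is X = 0.587.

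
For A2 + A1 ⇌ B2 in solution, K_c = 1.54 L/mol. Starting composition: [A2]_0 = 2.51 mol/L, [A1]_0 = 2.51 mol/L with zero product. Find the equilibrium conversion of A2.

Let X = conversion of A2; extent ξ = 2.51·X mol/L.
Concentrations: [A2] = 2.51 − 2.51X; [A1] = 2.51 − 2.51X; [B2] = 2.51X.
K_c = [B2] / ([A2] [A1]).
Setting equal to 1.54 and solving for X on (0,1) gives X = 0.605.

X = 0.605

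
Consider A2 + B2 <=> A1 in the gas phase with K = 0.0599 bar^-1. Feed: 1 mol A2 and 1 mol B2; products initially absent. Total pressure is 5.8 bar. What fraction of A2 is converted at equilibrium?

X = 0.139

Take 1 mol A2 as basis and let X be its fractional conversion, so ξ = X.
At extent ξ: n_A2 = 1 − X; n_B2 = 1 − X; n_A1 = X.
n_T = Σnᵢ = 2 − X.
Mole fractions y_i = n_i/n_T; K = p_A1 / (p_A2 p_B2) with p_i = y_i·P.
Equating to 0.0599 bar^-1 and solving on 0 < X < 1: X = 0.139.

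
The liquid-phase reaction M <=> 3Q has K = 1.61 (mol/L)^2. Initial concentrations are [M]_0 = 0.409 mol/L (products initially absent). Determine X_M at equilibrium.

Let X = conversion of M; extent ξ = 0.409·X mol/L.
Concentrations: [M] = 0.409 − 0.409X; [Q] = 1.23X.
K = [Q]^3 / ([M]).
Solving K = 1.61 for X ∈ (0,1): X = 0.545.

X = 0.545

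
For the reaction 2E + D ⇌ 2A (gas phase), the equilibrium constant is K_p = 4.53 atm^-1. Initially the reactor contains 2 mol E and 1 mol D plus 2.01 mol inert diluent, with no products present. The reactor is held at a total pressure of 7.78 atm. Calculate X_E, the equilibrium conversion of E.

X = 0.632

Let X = conversion of E (basis 2 mol E); extent of reaction ξ = X.
Mole table: n_E = 2 − 2X; n_D = 1 − X; n_A = 2X; n_I = 2.01 (inert).
n_T = Σnᵢ = 5.01 − X.
With p_i = (n_i/n_T)P, K_p = p_A^2 / (p_E^2 p_D).
Substituting and setting equal to 4.53 atm^-1 gives a polynomial in X; the root in (0,1) is X = 0.632.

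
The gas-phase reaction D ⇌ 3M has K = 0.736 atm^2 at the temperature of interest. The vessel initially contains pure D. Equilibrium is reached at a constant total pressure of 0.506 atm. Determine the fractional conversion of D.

Let X = conversion of D (basis 1 mol D); extent of reaction ξ = X.
Moles: n_D = 1 − X; n_M = 3X.
Total moles n_T = 1 + 2X.
Mole fractions y_i = n_i/n_T; K = p_M^3 / (p_D) with p_i = y_i·P.
This yields a degree-3 equation in X; solving on (0,1), X = 0.592.

X = 0.592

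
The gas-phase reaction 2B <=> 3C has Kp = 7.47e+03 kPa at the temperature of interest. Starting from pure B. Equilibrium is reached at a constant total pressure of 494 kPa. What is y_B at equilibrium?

y_B = 0.188

Take 1 mol B as basis and let X be its fractional conversion, so ξ = 0.5X.
Mole table: n_B = 1 − X; n_C = 1.5X.
Summing: n_T = 1 + 0.5X.
With p_i = (n_i/n_T)P, Kp = p_C^3 / (p_B^2).
This yields a degree-3 equation in X; solving on (0,1), X = 0.742.
Then n_B = 0.258, n_T = 1.37, so y_B = 0.188.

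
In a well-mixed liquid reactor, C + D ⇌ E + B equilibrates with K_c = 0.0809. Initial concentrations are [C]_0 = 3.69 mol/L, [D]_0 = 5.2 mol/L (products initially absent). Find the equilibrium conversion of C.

Let X = conversion of C; extent ξ = 3.69·X mol/L.
Concentrations: [C] = 3.69 − 3.69X; [D] = 5.2 − 3.69X; [E] = 3.69X; [B] = 3.69X.
K_c = [E] [B] / ([C] [D]).
Solving K_c = 0.0809 for X ∈ (0,1): X = 0.262.

X = 0.262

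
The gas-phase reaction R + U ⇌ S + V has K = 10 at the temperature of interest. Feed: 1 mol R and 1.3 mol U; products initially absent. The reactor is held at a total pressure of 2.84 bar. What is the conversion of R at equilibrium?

Let X = conversion of R (basis 1 mol R); extent of reaction ξ = X.
Mole table: n_R = 1 − X; n_U = 1.3 − X; n_S = X; n_V = X.
n_T stays at 2.3 (no change in mole number).
Mole fractions y_i = n_i/n_T; K = p_S p_V / (p_R p_U) with p_i = y_i·P.
Setting this equal to 10 and taking the physical root (0 < X < 1) gives X = 0.844.

X = 0.844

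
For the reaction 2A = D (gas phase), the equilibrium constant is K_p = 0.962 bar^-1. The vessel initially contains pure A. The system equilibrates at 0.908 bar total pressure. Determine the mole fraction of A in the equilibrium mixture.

Basis: 1 mol A initially; let X = conversion of A. Extent ξ = 0.5X.
At extent ξ: n_A = 1 − X; n_D = 0.5X.
Total moles n_T = 1 − 0.5X.
Mole fractions y_i = n_i/n_T; K_p = p_D / (p_A^2) with p_i = y_i·P.
This yields a degree-2 equation in X; solving on (0,1), X = 0.528.
Then n_A = 0.472, n_T = 0.736, so y_A = 0.641.

y_A = 0.641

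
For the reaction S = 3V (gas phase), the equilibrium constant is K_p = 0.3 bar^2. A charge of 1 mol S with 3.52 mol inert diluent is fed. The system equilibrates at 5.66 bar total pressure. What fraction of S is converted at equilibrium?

Basis: 1 mol S initially; let X = conversion of S. Extent ξ = X.
Mole table: n_S = 1 − X; n_V = 3X; n_I = 3.52 (inert).
Summing: n_T = 4.52 + 2X.
With p_i = (n_i/n_T)P, K_p = p_V^3 / (p_S).
Equating to 0.3 bar^2 and solving on 0 < X < 1: X = 0.189.

X = 0.189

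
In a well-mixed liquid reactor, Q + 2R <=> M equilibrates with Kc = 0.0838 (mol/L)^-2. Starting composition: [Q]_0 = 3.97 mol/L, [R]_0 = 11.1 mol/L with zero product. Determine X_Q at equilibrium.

Let X = conversion of Q; extent ξ = 3.97·X mol/L.
Concentrations: [Q] = 3.97 − 3.97X; [R] = 11.1 − 7.94X; [M] = 3.97X.
Kc = [M] / ([Q] [R]^2).
Solving Kc = 0.0838 for X ∈ (0,1): X = 0.713.

X = 0.713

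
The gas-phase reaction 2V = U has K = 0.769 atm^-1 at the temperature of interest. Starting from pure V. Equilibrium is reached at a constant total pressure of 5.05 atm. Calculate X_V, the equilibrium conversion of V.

Take 1 mol V as basis and let X be its fractional conversion, so ξ = 0.5X.
Mole table: n_V = 1 − X; n_U = 0.5X.
n_T = Σnᵢ = 1 − 0.5X.
Mole fractions y_i = n_i/n_T; K = p_U / (p_V^2) with p_i = y_i·P.
Substituting and setting equal to 0.769 atm^-1 gives a polynomial in X; the root in (0,1) is X = 0.754.

X = 0.754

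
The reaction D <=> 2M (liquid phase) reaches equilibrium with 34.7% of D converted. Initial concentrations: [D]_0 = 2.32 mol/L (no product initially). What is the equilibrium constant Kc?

Let X = conversion of D.
Concentrations: [D] = 2.32 − 2.32X; [M] = 4.64X.
At X = 0.347: [D] = 1.51, [M] = 1.61.
Kc = [M]^2 / ([D]) = 1.71 mol/L.

Kc = 1.71 mol/L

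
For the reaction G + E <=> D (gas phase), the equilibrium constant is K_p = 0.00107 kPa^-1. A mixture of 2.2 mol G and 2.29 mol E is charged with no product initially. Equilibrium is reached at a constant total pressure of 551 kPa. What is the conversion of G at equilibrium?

Take 2.2 mol G as basis and let X be its fractional conversion, so ξ = 2.2X.
Species balance: n_G = 2.2 − 2.2X; n_E = 2.29 − 2.2X; n_D = 2.2X.
Total moles n_T = 4.49 − 2.2X.
With p_i = (n_i/n_T)P, K_p = p_D / (p_G p_E).
Setting this equal to 0.00107 kPa^-1 and taking the physical root (0 < X < 1) gives X = 0.211.

X = 0.211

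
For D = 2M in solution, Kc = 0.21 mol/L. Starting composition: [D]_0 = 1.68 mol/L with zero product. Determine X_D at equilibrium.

X = 0.162

Let X = conversion of D; extent ξ = 1.68·X mol/L.
Concentrations: [D] = 1.68 − 1.68X; [M] = 3.36X.
Kc = [M]^2 / ([D]).
Equating to 0.21 mol/L: the physical root is X = 0.162.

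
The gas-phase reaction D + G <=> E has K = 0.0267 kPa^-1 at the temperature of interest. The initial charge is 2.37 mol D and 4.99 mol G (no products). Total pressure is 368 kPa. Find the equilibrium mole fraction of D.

Take 2.37 mol D as basis and let X be its fractional conversion, so ξ = 2.37X.
Mole table: n_D = 2.37 − 2.37X; n_G = 4.99 − 2.37X; n_E = 2.37X.
Summing: n_T = 7.36 − 2.37X.
y_i = n_i/n_T, p_i = y_i·P. K = p_E / (p_D p_G).
Setting this equal to 0.0267 kPa^-1 and taking the physical root (0 < X < 1) gives X = 0.846.
Then n_D = 0.366, n_T = 5.36, so y_D = 0.068.

y_D = 0.068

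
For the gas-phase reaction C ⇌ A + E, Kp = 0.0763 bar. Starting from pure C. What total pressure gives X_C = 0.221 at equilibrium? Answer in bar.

Take 1 mol C as basis and let X be its fractional conversion, so ξ = X.
Species balance: n_C = 1 − X; n_A = X; n_E = X.
n_T = Σnᵢ = 1 + X.
Kp = p_A p_E / (p_C) with p_i = (n_i/n_T)·P.
At X = 0.221: the mole-fraction product g(X) = Π y_i^ν_i = 0.05135. Since Kp = g(X)·P^{1}, P = (Kp/g)^(1/1) = (0.0763/0.05135)^(1/1) = 1.49 bar.

P = 1.49 bar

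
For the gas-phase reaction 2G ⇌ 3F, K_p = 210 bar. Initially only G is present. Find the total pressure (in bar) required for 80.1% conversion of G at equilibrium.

P = 6.71 bar

Take 1 mol G as basis and let X be its fractional conversion, so ξ = 0.5X.
At extent ξ: n_G = 1 − X; n_F = 1.5X.
Total moles n_T = 1 + 0.5X.
K_p = p_F^3 / (p_G^2) with p_i = (n_i/n_T)·P.
At X = 0.801: the mole-fraction product g(X) = Π y_i^ν_i = 31.27. Since K_p = g(X)·P^{1}, P = (K_p/g)^(1/1) = (210/31.27)^(1/1) = 6.71 bar.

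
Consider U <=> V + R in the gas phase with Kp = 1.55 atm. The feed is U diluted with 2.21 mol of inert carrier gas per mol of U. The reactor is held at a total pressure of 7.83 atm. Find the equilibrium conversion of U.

Let X = conversion of U (basis 1 mol U); extent of reaction ξ = X.
Moles: n_U = 1 − X; n_V = X; n_R = X; n_I = 2.21 (inert).
n_T = Σnᵢ = 3.21 + X.
Mole fractions y_i = n_i/n_T; Kp = p_V p_R / (p_U) with p_i = y_i·P.
Setting this equal to 1.55 atm and taking the physical root (0 < X < 1) gives X = 0.568.

X = 0.568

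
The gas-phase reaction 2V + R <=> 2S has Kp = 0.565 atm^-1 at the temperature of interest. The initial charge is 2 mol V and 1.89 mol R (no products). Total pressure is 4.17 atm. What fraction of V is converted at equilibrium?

X = 0.496

Take 2 mol V as basis and let X be its fractional conversion, so ξ = X.
Moles: n_V = 2 − 2X; n_R = 1.89 − X; n_S = 2X.
Total moles n_T = 3.89 − X.
Mole fractions y_i = n_i/n_T; Kp = p_S^2 / (p_V^2 p_R) with p_i = y_i·P.
This yields a degree-3 equation in X; solving on (0,1), X = 0.496.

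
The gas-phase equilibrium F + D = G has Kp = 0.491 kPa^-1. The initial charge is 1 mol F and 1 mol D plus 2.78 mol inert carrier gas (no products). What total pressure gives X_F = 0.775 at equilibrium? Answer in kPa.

Take 1 mol F as basis and let X be its fractional conversion, so ξ = X.
Species balance: n_F = 1 − X; n_D = 1 − X; n_G = X; n_I = 2.78 (inert).
Summing: n_T = 4.78 − X.
Kp = p_G / (p_F p_D) with p_i = (n_i/n_T)·P.
At X = 0.775: the mole-fraction product g(X) = Π y_i^ν_i = 61.31. Since Kp = g(X)·P^{-1}, P = (g/Kp)^(1/1) = (61.31/0.491)^(1/1) = 125 kPa.

P = 125 kPa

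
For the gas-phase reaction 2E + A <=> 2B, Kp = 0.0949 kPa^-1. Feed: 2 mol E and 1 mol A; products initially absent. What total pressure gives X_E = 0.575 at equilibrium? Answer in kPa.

P = 110 kPa

Basis: 2 mol E initially; let X = conversion of E. Extent ξ = X.
Mole table: n_E = 2 − 2X; n_A = 1 − X; n_B = 2X.
Summing: n_T = 3 − X.
Kp = p_B^2 / (p_E^2 p_A) with p_i = (n_i/n_T)·P.
At X = 0.575: the mole-fraction product g(X) = Π y_i^ν_i = 10.44. Since Kp = g(X)·P^{-1}, P = (g/Kp)^(1/1) = (10.44/0.0949)^(1/1) = 110 kPa.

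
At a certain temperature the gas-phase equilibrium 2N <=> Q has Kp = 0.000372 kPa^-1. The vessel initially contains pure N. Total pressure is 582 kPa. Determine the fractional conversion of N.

X = 0.268

Let X = conversion of N (basis 1 mol N); extent of reaction ξ = 0.5X.
At extent ξ: n_N = 1 − X; n_Q = 0.5X.
n_T = Σnᵢ = 1 − 0.5X.
y_i = n_i/n_T, p_i = y_i·P. Kp = p_Q / (p_N^2).
Setting this equal to 0.000372 kPa^-1 and taking the physical root (0 < X < 1) gives X = 0.268.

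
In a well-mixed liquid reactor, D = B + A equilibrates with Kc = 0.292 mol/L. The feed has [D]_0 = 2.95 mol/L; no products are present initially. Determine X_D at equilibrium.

X = 0.269

Let X = conversion of D; extent ξ = 2.95·X mol/L.
Concentrations: [D] = 2.95 − 2.95X; [B] = 2.95X; [A] = 2.95X.
Kc = [B] [A] / ([D]).
Solving Kc = 0.292 for X ∈ (0,1): X = 0.269.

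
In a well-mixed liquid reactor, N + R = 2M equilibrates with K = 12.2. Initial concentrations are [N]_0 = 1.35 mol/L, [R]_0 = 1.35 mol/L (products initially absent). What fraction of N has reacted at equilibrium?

Let X = conversion of N; extent ξ = 1.35·X mol/L.
Concentrations: [N] = 1.35 − 1.35X; [R] = 1.35 − 1.35X; [M] = 2.7X.
K = [M]^2 / ([N] [R]).
Equating to 12.2: the physical root is X = 0.636.

X = 0.636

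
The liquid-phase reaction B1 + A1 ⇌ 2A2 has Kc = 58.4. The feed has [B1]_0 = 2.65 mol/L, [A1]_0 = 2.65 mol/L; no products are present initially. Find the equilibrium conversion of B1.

X = 0.793

Let X = conversion of B1; extent ξ = 2.65·X mol/L.
Concentrations: [B1] = 2.65 − 2.65X; [A1] = 2.65 − 2.65X; [A2] = 5.3X.
Kc = [A2]^2 / ([B1] [A1]).
This equals 58.4 at X = 0.793 (the root in 0 < X < 1).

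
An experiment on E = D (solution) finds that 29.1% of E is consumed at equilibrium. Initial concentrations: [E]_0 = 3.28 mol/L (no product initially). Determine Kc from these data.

Kc = 0.41

Let X = conversion of E.
Concentrations: [E] = 3.28 − 3.28X; [D] = 3.28X.
At X = 0.291: [E] = 2.33, [D] = 0.954.
Kc = [D] / ([E]) = 0.41.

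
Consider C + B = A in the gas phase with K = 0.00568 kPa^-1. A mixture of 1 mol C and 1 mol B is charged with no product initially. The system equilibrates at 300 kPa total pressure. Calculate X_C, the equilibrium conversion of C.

Let X = conversion of C (basis 1 mol C); extent of reaction ξ = X.
Mole table: n_C = 1 − X; n_B = 1 − X; n_A = X.
n_T = Σnᵢ = 2 − X.
Mole fractions y_i = n_i/n_T; K = p_A / (p_C p_B) with p_i = y_i·P.
Equating to 0.00568 kPa^-1 and solving on 0 < X < 1: X = 0.392.

X = 0.392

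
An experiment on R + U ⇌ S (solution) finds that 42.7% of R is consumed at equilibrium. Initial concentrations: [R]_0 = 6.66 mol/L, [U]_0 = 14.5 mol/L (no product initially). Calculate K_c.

K_c = 0.0639 L/mol

Let X = conversion of R.
Concentrations: [R] = 6.66 − 6.66X; [U] = 14.5 − 6.66X; [S] = 6.66X.
At X = 0.427: [R] = 3.82, [U] = 11.7, [S] = 2.84.
K_c = [S] / ([R] [U]) = 0.0639 L/mol.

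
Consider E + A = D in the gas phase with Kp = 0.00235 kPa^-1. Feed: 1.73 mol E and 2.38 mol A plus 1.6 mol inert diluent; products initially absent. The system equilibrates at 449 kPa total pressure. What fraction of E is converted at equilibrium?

X = 0.277

Let X = conversion of E (basis 1.73 mol E); extent of reaction ξ = 1.73X.
Moles: n_E = 1.73 − 1.73X; n_A = 2.38 − 1.73X; n_D = 1.73X; n_I = 1.6 (inert).
Total moles n_T = 5.71 − 1.73X.
With p_i = (n_i/n_T)P, Kp = p_D / (p_E p_A).
Equating to 0.00235 kPa^-1 and solving on 0 < X < 1: X = 0.277.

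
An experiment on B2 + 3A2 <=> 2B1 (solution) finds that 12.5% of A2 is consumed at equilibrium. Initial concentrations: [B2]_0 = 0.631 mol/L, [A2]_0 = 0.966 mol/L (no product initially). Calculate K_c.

Let X = conversion of A2.
Concentrations: [B2] = 0.631 − 0.322X; [A2] = 0.966 − 0.966X; [B1] = 0.644X.
At X = 0.125: [B2] = 0.591, [A2] = 0.845, [B1] = 0.0805.
K_c = [B1]^2 / ([B2] [A2]^3) = 0.0182 (mol/L)^-2.

K_c = 0.0182 (mol/L)^-2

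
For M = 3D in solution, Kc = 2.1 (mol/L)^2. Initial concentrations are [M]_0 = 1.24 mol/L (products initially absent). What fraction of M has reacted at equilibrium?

Let X = conversion of M; extent ξ = 1.24·X mol/L.
Concentrations: [M] = 1.24 − 1.24X; [D] = 3.72X.
Kc = [D]^3 / ([M]).
This equals 2.1 at X = 0.324 (the root in 0 < X < 1).

X = 0.324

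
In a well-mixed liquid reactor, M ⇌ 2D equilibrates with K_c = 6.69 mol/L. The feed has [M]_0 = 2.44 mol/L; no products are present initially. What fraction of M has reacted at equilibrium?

Let X = conversion of M; extent ξ = 2.44·X mol/L.
Concentrations: [M] = 2.44 − 2.44X; [D] = 4.88X.
K_c = [D]^2 / ([M]).
Solving K_c = 6.69 for X ∈ (0,1): X = 0.553.

X = 0.553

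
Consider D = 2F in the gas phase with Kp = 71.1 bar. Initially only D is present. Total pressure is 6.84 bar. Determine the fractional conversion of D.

X = 0.850

Basis: 1 mol D initially; let X = conversion of D. Extent ξ = X.
At extent ξ: n_D = 1 − X; n_F = 2X.
Summing: n_T = 1 + X.
y_i = n_i/n_T, p_i = y_i·P. Kp = p_F^2 / (p_D).
Equating to 71.1 bar and solving on 0 < X < 1: X = 0.850.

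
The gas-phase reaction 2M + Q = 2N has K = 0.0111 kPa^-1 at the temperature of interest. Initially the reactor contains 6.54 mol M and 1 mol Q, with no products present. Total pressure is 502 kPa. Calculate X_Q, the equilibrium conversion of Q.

X = 0.851

Take 1 mol Q as basis and let X be its fractional conversion, so ξ = X.
At extent ξ: n_M = 6.54 − 2X; n_Q = 1 − X; n_N = 2X.
Summing: n_T = 7.54 − X.
With p_i = (n_i/n_T)P, K = p_N^2 / (p_M^2 p_Q).
Setting this equal to 0.0111 kPa^-1 and taking the physical root (0 < X < 1) gives X = 0.851.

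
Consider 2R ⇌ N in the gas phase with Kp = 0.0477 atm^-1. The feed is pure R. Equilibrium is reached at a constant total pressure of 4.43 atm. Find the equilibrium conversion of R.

X = 0.264

Basis: 1 mol R initially; let X = conversion of R. Extent ξ = 0.5X.
Moles: n_R = 1 − X; n_N = 0.5X.
n_T = Σnᵢ = 1 − 0.5X.
With p_i = (n_i/n_T)P, Kp = p_N / (p_R^2).
Equating to 0.0477 atm^-1 and solving on 0 < X < 1: X = 0.264.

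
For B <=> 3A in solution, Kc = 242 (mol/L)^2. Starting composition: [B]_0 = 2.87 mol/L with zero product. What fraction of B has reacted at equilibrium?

Let X = conversion of B; extent ξ = 2.87·X mol/L.
Concentrations: [B] = 2.87 − 2.87X; [A] = 8.61X.
Kc = [A]^3 / ([B]).
This equals 242 at X = 0.693 (the root in 0 < X < 1).

X = 0.693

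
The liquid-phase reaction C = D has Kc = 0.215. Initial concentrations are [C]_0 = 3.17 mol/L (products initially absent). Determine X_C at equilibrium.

X = 0.177

Let X = conversion of C; extent ξ = 3.17·X mol/L.
Concentrations: [C] = 3.17 − 3.17X; [D] = 3.17X.
Kc = [D] / ([C]).
Equating to 0.215: the physical root is X = 0.177.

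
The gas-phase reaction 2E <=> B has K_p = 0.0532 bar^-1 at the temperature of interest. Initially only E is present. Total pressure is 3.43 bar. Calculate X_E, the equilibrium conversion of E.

X = 0.240

Basis: 1 mol E initially; let X = conversion of E. Extent ξ = 0.5X.
Mole table: n_E = 1 − X; n_B = 0.5X.
Summing: n_T = 1 − 0.5X.
With p_i = (n_i/n_T)P, K_p = p_B / (p_E^2).
Equating to 0.0532 bar^-1 and solving on 0 < X < 1: X = 0.240.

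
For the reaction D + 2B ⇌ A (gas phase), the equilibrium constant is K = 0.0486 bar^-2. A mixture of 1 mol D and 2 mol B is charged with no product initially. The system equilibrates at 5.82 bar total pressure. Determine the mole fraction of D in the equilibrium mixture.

y_D = 0.283

Take 1 mol D as basis and let X be its fractional conversion, so ξ = X.
Mole table: n_D = 1 − X; n_B = 2 − 2X; n_A = X.
n_T = Σnᵢ = 3 − 2X.
Mole fractions y_i = n_i/n_T; K = p_A / (p_D p_B^2) with p_i = y_i·P.
Equating to 0.0486 bar^-2 and solving on 0 < X < 1: X = 0.346.
Then n_D = 0.654, n_T = 2.31, so y_D = 0.283.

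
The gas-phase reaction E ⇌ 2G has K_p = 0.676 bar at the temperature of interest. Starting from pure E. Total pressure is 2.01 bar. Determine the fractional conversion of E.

X = 0.278

Let X = conversion of E (basis 1 mol E); extent of reaction ξ = X.
Moles: n_E = 1 − X; n_G = 2X.
Total moles n_T = 1 + X.
With p_i = (n_i/n_T)P, K_p = p_G^2 / (p_E).
Setting this equal to 0.676 bar and taking the physical root (0 < X < 1) gives X = 0.278.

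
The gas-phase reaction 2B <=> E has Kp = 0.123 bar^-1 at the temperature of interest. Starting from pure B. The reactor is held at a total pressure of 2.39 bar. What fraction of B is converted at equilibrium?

Take 1 mol B as basis and let X be its fractional conversion, so ξ = 0.5X.
Species balance: n_B = 1 − X; n_E = 0.5X.
Total moles n_T = 1 − 0.5X.
With p_i = (n_i/n_T)P, Kp = p_E / (p_B^2).
Setting this equal to 0.123 bar^-1 and taking the physical root (0 < X < 1) gives X = 0.322.

X = 0.322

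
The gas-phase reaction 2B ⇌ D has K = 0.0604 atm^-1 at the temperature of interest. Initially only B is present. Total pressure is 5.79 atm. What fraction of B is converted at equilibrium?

Take 1 mol B as basis and let X be its fractional conversion, so ξ = 0.5X.
Mole table: n_B = 1 − X; n_D = 0.5X.
Summing: n_T = 1 − 0.5X.
y_i = n_i/n_T, p_i = y_i·P. K = p_D / (p_B^2).
Setting this equal to 0.0604 atm^-1 and taking the physical root (0 < X < 1) gives X = 0.354.

X = 0.354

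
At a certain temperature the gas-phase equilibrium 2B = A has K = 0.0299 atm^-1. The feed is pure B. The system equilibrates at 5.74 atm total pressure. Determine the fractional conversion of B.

Let X = conversion of B (basis 1 mol B); extent of reaction ξ = 0.5X.
At extent ξ: n_B = 1 − X; n_A = 0.5X.
n_T = Σnᵢ = 1 − 0.5X.
With p_i = (n_i/n_T)P, K = p_A / (p_B^2).
Setting this equal to 0.0299 atm^-1 and taking the physical root (0 < X < 1) gives X = 0.230.

X = 0.230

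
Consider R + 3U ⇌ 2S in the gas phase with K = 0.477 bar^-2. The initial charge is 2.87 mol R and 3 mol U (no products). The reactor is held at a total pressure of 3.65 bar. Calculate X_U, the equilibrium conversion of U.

Take 3 mol U as basis and let X be its fractional conversion, so ξ = X.
Species balance: n_R = 2.87 − X; n_U = 3 − 3X; n_S = 2X.
Total moles n_T = 5.87 − 2X.
y_i = n_i/n_T, p_i = y_i·P. K = p_S^2 / (p_R p_U^3).
Substituting and setting equal to 0.477 bar^-2 gives a polynomial in X; the root in (0,1) is X = 0.578.

X = 0.578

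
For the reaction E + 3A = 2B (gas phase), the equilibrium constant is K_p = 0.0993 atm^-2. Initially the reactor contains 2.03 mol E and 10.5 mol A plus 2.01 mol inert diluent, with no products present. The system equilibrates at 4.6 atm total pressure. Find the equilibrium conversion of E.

Take 2.03 mol E as basis and let X be its fractional conversion, so ξ = 2.03X.
Mole table: n_E = 2.03 − 2.03X; n_A = 10.5 − 6.09X; n_B = 4.06X; n_I = 2.01 (inert).
Total moles n_T = 14.5 − 4.06X.
Mole fractions y_i = n_i/n_T; K_p = p_B^2 / (p_E p_A^3) with p_i = y_i·P.
This yields a degree-4 equation in X; solving on (0,1), X = 0.541.

X = 0.541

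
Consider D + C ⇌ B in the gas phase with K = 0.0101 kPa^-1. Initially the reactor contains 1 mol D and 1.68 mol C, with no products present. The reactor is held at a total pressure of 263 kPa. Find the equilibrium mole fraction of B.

y_B = 0.277

Take 1 mol D as basis and let X be its fractional conversion, so ξ = X.
Species balance: n_D = 1 − X; n_C = 1.68 − X; n_B = X.
Summing: n_T = 2.68 − X.
With p_i = (n_i/n_T)P, K = p_B / (p_D p_C).
This yields a degree-2 equation in X; solving on (0,1), X = 0.582.
Then n_B = 0.582, n_T = 2.1, so y_B = 0.277.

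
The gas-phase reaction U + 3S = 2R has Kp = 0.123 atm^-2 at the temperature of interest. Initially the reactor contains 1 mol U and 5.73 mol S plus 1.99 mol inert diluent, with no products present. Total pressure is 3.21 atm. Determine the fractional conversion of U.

X = 0.472

Take 1 mol U as basis and let X be its fractional conversion, so ξ = X.
Moles: n_U = 1 − X; n_S = 5.73 − 3X; n_R = 2X; n_I = 1.99 (inert).
Total moles n_T = 8.72 − 2X.
y_i = n_i/n_T, p_i = y_i·P. Kp = p_R^2 / (p_U p_S^3).
Setting this equal to 0.123 atm^-2 and taking the physical root (0 < X < 1) gives X = 0.472.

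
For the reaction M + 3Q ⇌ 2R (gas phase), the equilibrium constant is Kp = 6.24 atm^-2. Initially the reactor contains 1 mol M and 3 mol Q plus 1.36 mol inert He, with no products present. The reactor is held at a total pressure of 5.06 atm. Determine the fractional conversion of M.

Let X = conversion of M (basis 1 mol M); extent of reaction ξ = X.
Species balance: n_M = 1 − X; n_Q = 3 − 3X; n_R = 2X; n_I = 1.36 (inert).
Summing: n_T = 5.36 − 2X.
With p_i = (n_i/n_T)P, Kp = p_R^2 / (p_M p_Q^3).
Setting this equal to 6.24 atm^-2 and taking the physical root (0 < X < 1) gives X = 0.708.

X = 0.708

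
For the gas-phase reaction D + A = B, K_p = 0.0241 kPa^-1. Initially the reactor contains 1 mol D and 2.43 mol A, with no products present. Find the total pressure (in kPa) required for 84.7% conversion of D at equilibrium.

P = 375 kPa

Basis: 1 mol D initially; let X = conversion of D. Extent ξ = X.
Moles: n_D = 1 − X; n_A = 2.43 − X; n_B = X.
Summing: n_T = 3.43 − X.
K_p = p_B / (p_D p_A) with p_i = (n_i/n_T)·P.
At X = 0.847: the mole-fraction product g(X) = Π y_i^ν_i = 9.033. Since K_p = g(X)·P^{-1}, P = (g/K_p)^(1/1) = (9.033/0.0241)^(1/1) = 375 kPa.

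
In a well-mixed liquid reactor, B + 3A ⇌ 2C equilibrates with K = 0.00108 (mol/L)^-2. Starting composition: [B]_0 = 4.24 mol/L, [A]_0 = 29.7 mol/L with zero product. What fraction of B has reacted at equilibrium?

Let X = conversion of B; extent ξ = 4.24·X mol/L.
Concentrations: [B] = 4.24 − 4.24X; [A] = 29.7 − 12.7X; [C] = 8.48X.
K = [C]^2 / ([B] [A]^3).
Solving K = 0.00108 for X ∈ (0,1): X = 0.564.

X = 0.564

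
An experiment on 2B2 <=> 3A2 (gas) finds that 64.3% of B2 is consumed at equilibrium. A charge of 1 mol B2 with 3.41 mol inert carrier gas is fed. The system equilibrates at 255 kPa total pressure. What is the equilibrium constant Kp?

Kp = 379 kPa

Let X = conversion of B2 (basis 1 mol B2); extent of reaction ξ = 0.5X.
Species balance: n_B2 = 1 − X; n_A2 = 1.5X; n_I = 3.41 (inert).
Total moles n_T = 4.41 + 0.5X.
At X = 0.643: n_B2 = 0.357, n_A2 = 0.965, n_T = 4.73.
p_i = (n_i/n_T)·P. Kp = p_A2^3 / (p_B2^2) = 379 kPa.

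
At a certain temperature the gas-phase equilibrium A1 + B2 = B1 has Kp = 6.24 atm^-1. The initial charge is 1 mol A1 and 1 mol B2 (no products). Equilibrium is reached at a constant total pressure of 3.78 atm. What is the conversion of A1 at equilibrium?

Basis: 1 mol A1 initially; let X = conversion of A1. Extent ξ = X.
At extent ξ: n_A1 = 1 − X; n_B2 = 1 − X; n_B1 = X.
Summing: n_T = 2 − X.
y_i = n_i/n_T, p_i = y_i·P. Kp = p_B1 / (p_A1 p_B2).
Equating to 6.24 atm^-1 and solving on 0 < X < 1: X = 0.798.

X = 0.798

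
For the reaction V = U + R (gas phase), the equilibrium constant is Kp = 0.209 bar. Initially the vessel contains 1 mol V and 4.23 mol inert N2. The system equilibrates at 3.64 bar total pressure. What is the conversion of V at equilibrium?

Let X = conversion of V (basis 1 mol V); extent of reaction ξ = X.
Mole table: n_V = 1 − X; n_U = X; n_R = X; n_I = 4.23 (inert).
Summing: n_T = 5.23 + X.
Mole fractions y_i = n_i/n_T; Kp = p_U p_R / (p_V) with p_i = y_i·P.
Substituting and setting equal to 0.209 bar gives a polynomial in X; the root in (0,1) is X = 0.430.

X = 0.430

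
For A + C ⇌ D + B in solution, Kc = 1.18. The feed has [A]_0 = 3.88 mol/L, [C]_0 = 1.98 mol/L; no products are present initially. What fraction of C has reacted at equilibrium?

X = 0.686

Let X = conversion of C; extent ξ = 1.98·X mol/L.
Concentrations: [A] = 3.88 − 1.98X; [C] = 1.98 − 1.98X; [D] = 1.98X; [B] = 1.98X.
Kc = [D] [B] / ([A] [C]).
Equating to 1.18: the physical root is X = 0.686.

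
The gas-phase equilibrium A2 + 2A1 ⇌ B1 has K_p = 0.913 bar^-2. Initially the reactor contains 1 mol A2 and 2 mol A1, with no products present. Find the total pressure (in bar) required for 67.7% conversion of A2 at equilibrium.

P = 3.86 bar

Let X = conversion of A2 (basis 1 mol A2); extent of reaction ξ = X.
Species balance: n_A2 = 1 − X; n_A1 = 2 − 2X; n_B1 = X.
Summing: n_T = 3 − 2X.
K_p = p_B1 / (p_A2 p_A1^2) with p_i = (n_i/n_T)·P.
At X = 0.677: the mole-fraction product g(X) = Π y_i^ν_i = 13.61. Since K_p = g(X)·P^{-2}, P = (g/K_p)^(1/2) = (13.61/0.913)^(1/2) = 3.86 bar.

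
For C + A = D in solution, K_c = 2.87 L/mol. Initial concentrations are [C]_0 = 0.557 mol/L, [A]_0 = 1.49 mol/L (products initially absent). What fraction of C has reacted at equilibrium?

X = 0.754

Let X = conversion of C; extent ξ = 0.557·X mol/L.
Concentrations: [C] = 0.557 − 0.557X; [A] = 1.49 − 0.557X; [D] = 0.557X.
K_c = [D] / ([C] [A]).
This equals 2.87 at X = 0.754 (the root in 0 < X < 1).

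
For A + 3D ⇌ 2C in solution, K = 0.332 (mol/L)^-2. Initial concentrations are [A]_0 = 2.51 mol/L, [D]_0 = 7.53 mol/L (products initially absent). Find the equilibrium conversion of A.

X = 0.600

Let X = conversion of A; extent ξ = 2.51·X mol/L.
Concentrations: [A] = 2.51 − 2.51X; [D] = 7.53 − 7.53X; [C] = 5.02X.
K = [C]^2 / ([A] [D]^3).
Setting equal to 0.332 and solving for X on (0,1) gives X = 0.600.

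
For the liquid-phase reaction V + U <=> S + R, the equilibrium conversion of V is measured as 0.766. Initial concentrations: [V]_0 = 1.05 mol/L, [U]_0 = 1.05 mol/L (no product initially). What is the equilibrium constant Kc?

Let X = conversion of V.
Concentrations: [V] = 1.05 − 1.05X; [U] = 1.05 − 1.05X; [S] = 1.05X; [R] = 1.05X.
At X = 0.766: [V] = 0.246, [U] = 0.246, [S] = 0.804, [R] = 0.804.
Kc = [S] [R] / ([V] [U]) = 10.7.

Kc = 10.7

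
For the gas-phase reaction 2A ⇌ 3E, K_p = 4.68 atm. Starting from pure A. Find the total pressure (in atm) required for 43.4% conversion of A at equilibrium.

P = 6.61 atm

Basis: 1 mol A initially; let X = conversion of A. Extent ξ = 0.5X.
Moles: n_A = 1 − X; n_E = 1.5X.
n_T = Σnᵢ = 1 + 0.5X.
K_p = p_E^3 / (p_A^2) with p_i = (n_i/n_T)·P.
At X = 0.434: the mole-fraction product g(X) = Π y_i^ν_i = 0.7077. Since K_p = g(X)·P^{1}, P = (K_p/g)^(1/1) = (4.68/0.7077)^(1/1) = 6.61 atm.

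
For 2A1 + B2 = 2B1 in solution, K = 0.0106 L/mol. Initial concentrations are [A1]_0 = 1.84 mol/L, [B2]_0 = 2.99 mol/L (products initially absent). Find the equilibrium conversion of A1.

X = 0.148

Let X = conversion of A1; extent ξ = 1.84X/2 mol/L.
Concentrations: [A1] = 1.84 − 1.84X; [B2] = 2.99 − 0.92X; [B1] = 1.84X.
K = [B1]^2 / ([A1]^2 [B2]).
Solving K = 0.0106 for X ∈ (0,1): X = 0.148.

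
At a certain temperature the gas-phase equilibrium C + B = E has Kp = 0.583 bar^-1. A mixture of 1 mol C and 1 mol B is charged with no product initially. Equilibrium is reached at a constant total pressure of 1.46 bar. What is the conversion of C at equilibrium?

Let X = conversion of C (basis 1 mol C); extent of reaction ξ = X.
Mole table: n_C = 1 − X; n_B = 1 − X; n_E = X.
n_T = Σnᵢ = 2 − X.
Mole fractions y_i = n_i/n_T; Kp = p_E / (p_C p_B) with p_i = y_i·P.
This yields a degree-2 equation in X; solving on (0,1), X = 0.265.

X = 0.265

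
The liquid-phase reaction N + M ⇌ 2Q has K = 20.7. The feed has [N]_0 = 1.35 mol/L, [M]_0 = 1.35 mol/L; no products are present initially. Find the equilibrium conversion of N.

Let X = conversion of N; extent ξ = 1.35·X mol/L.
Concentrations: [N] = 1.35 − 1.35X; [M] = 1.35 − 1.35X; [Q] = 2.7X.
K = [Q]^2 / ([N] [M]).
Setting equal to 20.7 and solving for X on (0,1) gives X = 0.695.

X = 0.695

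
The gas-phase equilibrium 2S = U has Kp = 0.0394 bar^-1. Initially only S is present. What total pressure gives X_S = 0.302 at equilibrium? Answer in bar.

Basis: 1 mol S initially; let X = conversion of S. Extent ξ = 0.5X.
Moles: n_S = 1 − X; n_U = 0.5X.
Summing: n_T = 1 − 0.5X.
Kp = p_U / (p_S^2) with p_i = (n_i/n_T)·P.
At X = 0.302: the mole-fraction product g(X) = Π y_i^ν_i = 0.2631. Since Kp = g(X)·P^{-1}, P = (g/Kp)^(1/1) = (0.2631/0.0394)^(1/1) = 6.68 bar.

P = 6.68 bar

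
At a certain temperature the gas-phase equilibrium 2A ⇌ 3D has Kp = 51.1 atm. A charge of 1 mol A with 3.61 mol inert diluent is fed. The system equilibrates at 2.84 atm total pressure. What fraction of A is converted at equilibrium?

Basis: 1 mol A initially; let X = conversion of A. Extent ξ = 0.5X.
Moles: n_A = 1 − X; n_D = 1.5X; n_I = 3.61 (inert).
n_T = Σnᵢ = 4.61 + 0.5X.
Mole fractions y_i = n_i/n_T; Kp = p_D^3 / (p_A^2) with p_i = y_i·P.
Equating to 51.1 atm and solving on 0 < X < 1: X = 0.849.

X = 0.849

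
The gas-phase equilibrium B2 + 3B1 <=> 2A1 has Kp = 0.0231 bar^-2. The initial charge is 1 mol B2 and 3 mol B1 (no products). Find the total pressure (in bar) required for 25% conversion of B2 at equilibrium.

P = 3.94 bar

Basis: 1 mol B2 initially; let X = conversion of B2. Extent ξ = X.
Mole table: n_B2 = 1 − X; n_B1 = 3 − 3X; n_A1 = 2X.
n_T = Σnᵢ = 4 − 2X.
Kp = p_A1^2 / (p_B2 p_B1^3) with p_i = (n_i/n_T)·P.
At X = 0.25: the mole-fraction product g(X) = Π y_i^ν_i = 0.3585. Since Kp = g(X)·P^{-2}, P = (g/Kp)^(1/2) = (0.3585/0.0231)^(1/2) = 3.94 bar.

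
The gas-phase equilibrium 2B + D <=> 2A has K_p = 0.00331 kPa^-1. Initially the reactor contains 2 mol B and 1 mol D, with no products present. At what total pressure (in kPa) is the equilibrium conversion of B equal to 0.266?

Take 2 mol B as basis and let X be its fractional conversion, so ξ = X.
Moles: n_B = 2 − 2X; n_D = 1 − X; n_A = 2X.
Summing: n_T = 3 − X.
K_p = p_A^2 / (p_B^2 p_D) with p_i = (n_i/n_T)·P.
At X = 0.266: the mole-fraction product g(X) = Π y_i^ν_i = 0.4892. Since K_p = g(X)·P^{-1}, P = (g/K_p)^(1/1) = (0.4892/0.00331)^(1/1) = 148 kPa.

P = 148 kPa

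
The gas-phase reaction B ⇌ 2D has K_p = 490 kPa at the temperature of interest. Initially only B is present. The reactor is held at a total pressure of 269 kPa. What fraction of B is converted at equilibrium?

X = 0.559

Basis: 1 mol B initially; let X = conversion of B. Extent ξ = X.
At extent ξ: n_B = 1 − X; n_D = 2X.
Total moles n_T = 1 + X.
With p_i = (n_i/n_T)P, K_p = p_D^2 / (p_B).
This yields a degree-2 equation in X; solving on (0,1), X = 0.559.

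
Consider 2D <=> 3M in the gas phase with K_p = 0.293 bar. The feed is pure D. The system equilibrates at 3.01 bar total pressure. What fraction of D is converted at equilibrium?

Let X = conversion of D (basis 1 mol D); extent of reaction ξ = 0.5X.
Species balance: n_D = 1 − X; n_M = 1.5X.
Total moles n_T = 1 + 0.5X.
Mole fractions y_i = n_i/n_T; K_p = p_M^3 / (p_D^2) with p_i = y_i·P.
Substituting and setting equal to 0.293 bar gives a polynomial in X; the root in (0,1) is X = 0.261.

X = 0.261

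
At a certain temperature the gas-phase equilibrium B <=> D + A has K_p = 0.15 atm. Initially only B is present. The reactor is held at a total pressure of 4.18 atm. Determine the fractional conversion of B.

Let X = conversion of B (basis 1 mol B); extent of reaction ξ = X.
Moles: n_B = 1 − X; n_D = X; n_A = X.
Summing: n_T = 1 + X.
With p_i = (n_i/n_T)P, K_p = p_D p_A / (p_B).
Equating to 0.15 atm and solving on 0 < X < 1: X = 0.186.

X = 0.186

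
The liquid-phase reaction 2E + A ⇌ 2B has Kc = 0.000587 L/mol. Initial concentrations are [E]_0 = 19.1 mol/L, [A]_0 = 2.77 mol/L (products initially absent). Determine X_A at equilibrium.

X = 0.125

Let X = conversion of A; extent ξ = 2.77·X mol/L.
Concentrations: [E] = 19.1 − 5.54X; [A] = 2.77 − 2.77X; [B] = 5.54X.
Kc = [B]^2 / ([E]^2 [A]).
Setting equal to 0.000587 and solving for X on (0,1) gives X = 0.125.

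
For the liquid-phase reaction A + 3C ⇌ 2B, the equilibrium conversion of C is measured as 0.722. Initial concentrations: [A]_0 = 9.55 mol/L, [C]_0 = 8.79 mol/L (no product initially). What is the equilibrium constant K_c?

Let X = conversion of C.
Concentrations: [A] = 9.55 − 2.93X; [C] = 8.79 − 8.79X; [B] = 5.86X.
At X = 0.722: [A] = 7.43, [C] = 2.44, [B] = 4.23.
K_c = [B]^2 / ([A] [C]^3) = 0.165 (mol/L)^-2.

K_c = 0.165 (mol/L)^-2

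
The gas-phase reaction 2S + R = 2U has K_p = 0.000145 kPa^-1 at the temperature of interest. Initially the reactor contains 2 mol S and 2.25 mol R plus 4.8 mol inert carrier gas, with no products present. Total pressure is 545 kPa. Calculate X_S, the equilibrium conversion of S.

X = 0.121

Let X = conversion of S (basis 2 mol S); extent of reaction ξ = X.
Moles: n_S = 2 − 2X; n_R = 2.25 − X; n_U = 2X; n_I = 4.8 (inert).
Total moles n_T = 9.05 − X.
Mole fractions y_i = n_i/n_T; K_p = p_U^2 / (p_S^2 p_R) with p_i = y_i·P.
Equating to 0.000145 kPa^-1 and solving on 0 < X < 1: X = 0.121.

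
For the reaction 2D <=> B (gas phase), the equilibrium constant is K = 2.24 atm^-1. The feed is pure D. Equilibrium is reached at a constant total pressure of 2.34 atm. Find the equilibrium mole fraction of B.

y_B = 0.648

Take 1 mol D as basis and let X be its fractional conversion, so ξ = 0.5X.
At extent ξ: n_D = 1 − X; n_B = 0.5X.
n_T = Σnᵢ = 1 − 0.5X.
y_i = n_i/n_T, p_i = y_i·P. K = p_B / (p_D^2).
Setting this equal to 2.24 atm^-1 and taking the physical root (0 < X < 1) gives X = 0.787.
Then n_B = 0.393, n_T = 0.607, so y_B = 0.648.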